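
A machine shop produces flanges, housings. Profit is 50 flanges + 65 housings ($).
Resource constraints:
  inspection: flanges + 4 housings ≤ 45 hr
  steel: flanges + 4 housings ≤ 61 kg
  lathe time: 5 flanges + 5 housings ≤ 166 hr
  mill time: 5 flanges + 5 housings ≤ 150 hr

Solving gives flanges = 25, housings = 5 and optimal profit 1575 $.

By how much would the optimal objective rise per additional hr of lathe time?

0

Check each constraint at x*: inspection 45/45 (tight); steel 45/61 (slack 16); lathe time 150/166 (slack 16); mill time 150/150 (tight).
By complementary slackness, y = 0 for the non-binding constraints.
Dual feasibility on the basic columns requires 1·y_inspection + 5·y_mill time = 50, 4·y_inspection + 5·y_mill time = 65.
Solving: y_inspection = 5, y_mill time = 9.
Shadow price of lathe time = 0.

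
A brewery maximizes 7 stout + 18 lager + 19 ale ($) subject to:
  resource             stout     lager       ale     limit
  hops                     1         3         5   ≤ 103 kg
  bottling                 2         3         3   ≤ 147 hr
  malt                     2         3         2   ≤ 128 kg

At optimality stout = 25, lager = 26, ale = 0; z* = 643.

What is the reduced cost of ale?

-8

At the optimum: hops uses 103 of 103 (binding); bottling uses 128 of 147 (slack = 19); malt uses 128 of 128 (binding).
Since bottling is not tight, its dual is 0.
The binding rows give the dual system: 1·y_hops + 2·y_malt = 7 and 3·y_hops + 3·y_malt = 18.
Solving: y_hops = 5, y_malt = 1.
Reduced cost of ale: c₃ − yᵀa₃ = 19 − (5·5 + 1·2) = 19 − 27 = -8.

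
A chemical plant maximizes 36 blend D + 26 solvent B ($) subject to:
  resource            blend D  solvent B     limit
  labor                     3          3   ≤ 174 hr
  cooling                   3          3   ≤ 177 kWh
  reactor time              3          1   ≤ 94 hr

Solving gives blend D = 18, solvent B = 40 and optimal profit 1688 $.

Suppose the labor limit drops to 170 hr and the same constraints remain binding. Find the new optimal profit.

Binding: labor and reactor time. Non-binding: cooling (3 unused).
Since cooling is not tight, its dual is 0.
From A_Bᵀ y = c: 3·y_labor + 3·y_reactor time = 36; 3·y_labor + 1·y_reactor time = 26.
Solving: y_labor = 7, y_reactor time = 5.
Δz = y_labor·Δb = 7 × (-4) = -28, so new z* = 1688 − 28 = 1660.

1660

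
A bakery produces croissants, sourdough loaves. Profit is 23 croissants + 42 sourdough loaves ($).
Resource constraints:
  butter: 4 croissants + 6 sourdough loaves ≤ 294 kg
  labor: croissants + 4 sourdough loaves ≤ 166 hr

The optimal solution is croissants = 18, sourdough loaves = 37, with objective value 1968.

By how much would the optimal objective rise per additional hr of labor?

3

Both butter and labor are binding at x*.
From A_Bᵀ y = c: 4·y_butter + 1·y_labor = 23; 6·y_butter + 4·y_labor = 42.
Solving: y_butter = 5, y_labor = 3.
Shadow price of labor = 3.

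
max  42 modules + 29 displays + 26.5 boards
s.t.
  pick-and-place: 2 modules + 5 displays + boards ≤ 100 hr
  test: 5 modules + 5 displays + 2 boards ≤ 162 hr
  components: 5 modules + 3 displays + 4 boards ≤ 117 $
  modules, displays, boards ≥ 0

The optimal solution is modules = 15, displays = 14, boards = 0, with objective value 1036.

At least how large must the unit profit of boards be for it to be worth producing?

Binding: pick-and-place and components. Non-binding: test (17 unused).
Slack constraints have shadow price 0 (complementary slackness).
Dual feasibility on the basic columns requires 2·y_pick-and-place + 5·y_components = 42, 5·y_pick-and-place + 3·y_components = 29.
This yields shadow prices y_pick-and-place = 1, y_components = 8.
boards enters the basis when its profit ≥ yᵀa₃ = 1·1 + 8·4 = 33.

33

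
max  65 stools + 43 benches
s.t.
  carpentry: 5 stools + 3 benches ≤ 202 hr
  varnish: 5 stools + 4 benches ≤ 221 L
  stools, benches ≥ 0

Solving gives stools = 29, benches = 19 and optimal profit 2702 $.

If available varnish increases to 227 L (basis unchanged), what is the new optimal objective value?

At the optimum: carpentry uses 202 of 202 (binding); varnish uses 221 of 221 (binding).
From A_Bᵀ y = c: 5·y_carpentry + 5·y_varnish = 65; 3·y_carpentry + 4·y_varnish = 43.
Solving: y_carpentry = 9, y_varnish = 4.
Δz = y_varnish·Δb = 4 × (6) = 24, so new z* = 2702 + 24 = 2726.

2726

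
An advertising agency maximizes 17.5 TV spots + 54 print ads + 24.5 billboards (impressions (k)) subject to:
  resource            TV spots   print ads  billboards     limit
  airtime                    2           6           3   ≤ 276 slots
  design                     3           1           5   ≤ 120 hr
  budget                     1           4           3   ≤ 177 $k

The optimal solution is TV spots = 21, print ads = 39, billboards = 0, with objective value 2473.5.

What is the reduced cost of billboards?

Binding: airtime and budget. Non-binding: design (18 unused).
Slack constraints have shadow price 0 (complementary slackness).
Dual feasibility on the basic columns requires 2·y_airtime + 1·y_budget = 17.5, 6·y_airtime + 4·y_budget = 54.
→ y_airtime = 8 and y_budget = 1.5.
Reduced cost of billboards: c₃ − yᵀa₃ = 24.5 − (8·3 + 1.5·3) = 24.5 − 28.5 = -4.

-4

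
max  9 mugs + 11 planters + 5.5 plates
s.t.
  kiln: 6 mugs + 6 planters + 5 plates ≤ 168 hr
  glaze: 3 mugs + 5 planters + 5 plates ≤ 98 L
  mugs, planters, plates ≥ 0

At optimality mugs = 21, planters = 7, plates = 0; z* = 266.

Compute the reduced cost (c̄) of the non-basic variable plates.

-4.5

At the optimum: kiln uses 168 of 168 (binding); glaze uses 98 of 98 (binding).
From A_Bᵀ y = c: 6·y_kiln + 3·y_glaze = 9; 6·y_kiln + 5·y_glaze = 11.
→ y_kiln = 1 and y_glaze = 1.
Reduced cost of plates: c₃ − yᵀa₃ = 5.5 − (1·5 + 1·5) = 5.5 − 10 = -4.5.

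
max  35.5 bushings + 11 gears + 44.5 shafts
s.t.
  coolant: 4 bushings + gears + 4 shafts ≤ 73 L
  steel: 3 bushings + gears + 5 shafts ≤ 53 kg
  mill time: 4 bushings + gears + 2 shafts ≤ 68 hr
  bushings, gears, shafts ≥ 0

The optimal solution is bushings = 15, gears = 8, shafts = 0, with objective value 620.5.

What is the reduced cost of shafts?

Check each constraint at x*: coolant 68/73 (slack 5); steel 53/53 (tight); mill time 68/68 (tight).
Slack constraints have shadow price 0 (complementary slackness).
From A_Bᵀ y = c: 3·y_steel + 4·y_mill time = 35.5; 1·y_steel + 1·y_mill time = 11.
→ y_steel = 8.5 and y_mill time = 2.5.
Reduced cost of shafts: c₃ − yᵀa₃ = 44.5 − (8.5·5 + 2.5·2) = 44.5 − 47.5 = -3.

-3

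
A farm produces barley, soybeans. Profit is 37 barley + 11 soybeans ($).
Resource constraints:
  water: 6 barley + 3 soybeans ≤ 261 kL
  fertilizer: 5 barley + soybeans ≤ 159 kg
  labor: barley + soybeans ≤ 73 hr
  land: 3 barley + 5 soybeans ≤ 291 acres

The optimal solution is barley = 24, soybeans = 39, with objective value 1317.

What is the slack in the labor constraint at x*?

10

labor used = 1·24 + 1·39 = 63; slack = 73 − 63 = 10.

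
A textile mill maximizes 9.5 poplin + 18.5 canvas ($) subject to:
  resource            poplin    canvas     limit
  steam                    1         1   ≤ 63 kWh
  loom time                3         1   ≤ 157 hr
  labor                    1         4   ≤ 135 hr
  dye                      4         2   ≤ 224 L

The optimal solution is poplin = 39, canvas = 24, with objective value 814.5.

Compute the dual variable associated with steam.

Check each constraint at x*: steam 63/63 (tight); loom time 141/157 (slack 16); labor 135/135 (tight); dye 204/224 (slack 20).
Slack constraints have shadow price 0 (complementary slackness).
From A_Bᵀ y = c: 1·y_steam + 1·y_labor = 9.5; 1·y_steam + 4·y_labor = 18.5.
Solving: y_steam = 6.5, y_labor = 3.
Shadow price of steam = 6.5.

6.5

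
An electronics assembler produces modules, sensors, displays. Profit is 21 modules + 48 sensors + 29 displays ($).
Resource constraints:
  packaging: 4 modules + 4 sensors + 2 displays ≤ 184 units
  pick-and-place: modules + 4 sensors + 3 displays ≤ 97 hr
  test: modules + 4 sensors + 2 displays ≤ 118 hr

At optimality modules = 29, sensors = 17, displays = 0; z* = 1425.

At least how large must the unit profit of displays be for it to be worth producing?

At the optimum: packaging uses 184 of 184 (binding); pick-and-place uses 97 of 97 (binding); test uses 97 of 118 (slack = 21).
Slack constraints have shadow price 0 (complementary slackness).
Dual feasibility on the basic columns requires 4·y_packaging + 1·y_pick-and-place = 21, 4·y_packaging + 4·y_pick-and-place = 48.
This yields shadow prices y_packaging = 3, y_pick-and-place = 9.
displays enters the basis when its profit ≥ yᵀa₃ = 3·2 + 9·3 = 33.

33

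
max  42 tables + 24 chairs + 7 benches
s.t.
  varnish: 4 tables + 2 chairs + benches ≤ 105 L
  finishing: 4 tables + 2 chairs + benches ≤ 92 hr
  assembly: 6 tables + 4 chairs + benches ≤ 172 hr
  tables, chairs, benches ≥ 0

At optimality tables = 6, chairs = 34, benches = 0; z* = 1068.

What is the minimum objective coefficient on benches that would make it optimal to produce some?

9

Binding: finishing and assembly. Non-binding: varnish (13 unused).
Since varnish is not tight, its dual is 0.
Dual feasibility on the basic columns requires 4·y_finishing + 6·y_assembly = 42, 2·y_finishing + 4·y_assembly = 24.
→ y_finishing = 6 and y_assembly = 3.
benches enters the basis when its profit ≥ yᵀa₃ = 6·1 + 3·1 = 9.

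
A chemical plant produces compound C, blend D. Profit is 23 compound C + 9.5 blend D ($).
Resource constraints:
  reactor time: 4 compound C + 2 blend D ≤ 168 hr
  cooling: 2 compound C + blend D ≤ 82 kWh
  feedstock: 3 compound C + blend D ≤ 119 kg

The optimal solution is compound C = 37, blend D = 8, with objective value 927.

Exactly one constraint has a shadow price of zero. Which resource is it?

reactor time

reactor time: 164/168 (slack 4)
cooling: 82/82 (binding)
feedstock: 119/119 (binding)
By complementary slackness, a constraint with positive slack has shadow price 0 → reactor time.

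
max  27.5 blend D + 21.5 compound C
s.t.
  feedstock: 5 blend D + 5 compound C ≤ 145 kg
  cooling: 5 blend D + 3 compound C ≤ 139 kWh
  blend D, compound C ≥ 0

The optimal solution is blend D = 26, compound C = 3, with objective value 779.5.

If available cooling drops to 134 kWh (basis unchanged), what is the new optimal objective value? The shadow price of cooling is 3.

764.5

Δb = -5, so new z* = 779.5 + (3)·(-5) = 779.5 − 15 = 764.5.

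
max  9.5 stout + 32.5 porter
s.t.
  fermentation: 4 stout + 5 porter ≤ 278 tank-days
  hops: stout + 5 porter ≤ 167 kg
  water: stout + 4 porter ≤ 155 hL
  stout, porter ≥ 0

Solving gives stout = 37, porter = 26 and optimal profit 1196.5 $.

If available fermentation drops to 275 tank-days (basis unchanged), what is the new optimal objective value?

Binding: fermentation and hops. Non-binding: water (14 unused).
Since water is not tight, its dual is 0.
Dual feasibility on the basic columns requires 4·y_fermentation + 1·y_hops = 9.5, 5·y_fermentation + 5·y_hops = 32.5.
This yields shadow prices y_fermentation = 1, y_hops = 5.5.
Δz = y_fermentation·Δb = 1 × (-3) = -3, so new z* = 1196.5 − 3 = 1193.5.

1193.5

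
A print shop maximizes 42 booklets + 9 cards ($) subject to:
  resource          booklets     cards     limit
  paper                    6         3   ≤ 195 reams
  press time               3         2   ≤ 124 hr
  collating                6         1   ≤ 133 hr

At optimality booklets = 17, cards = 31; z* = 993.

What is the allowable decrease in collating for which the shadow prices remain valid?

Binding constraints: paper, collating. The basis is B = [[6,3],[6,1]] with det -12.
Per unit decrease in collating, x* moves by d = (-0.25, 0.5).
The basis stays optimal until press time becomes binding; allowable decrease = 44 hr.

44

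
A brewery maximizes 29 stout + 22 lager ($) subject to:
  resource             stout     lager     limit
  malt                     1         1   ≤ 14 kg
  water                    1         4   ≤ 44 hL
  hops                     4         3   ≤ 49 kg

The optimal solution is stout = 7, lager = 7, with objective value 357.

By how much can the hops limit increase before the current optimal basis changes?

Binding constraints: malt, hops. The basis is B = [[1,1],[4,3]] with det -1.
Per unit increase in hops, x* moves by d = (1, -1).
The basis stays optimal until lager reaches 0; allowable increase = 7 kg.

7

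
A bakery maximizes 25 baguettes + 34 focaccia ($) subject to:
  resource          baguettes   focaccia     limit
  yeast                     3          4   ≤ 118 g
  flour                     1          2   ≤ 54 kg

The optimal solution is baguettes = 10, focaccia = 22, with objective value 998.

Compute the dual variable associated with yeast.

At the optimum: yeast uses 118 of 118 (binding); flour uses 54 of 54 (binding).
From A_Bᵀ y = c: 3·y_yeast + 1·y_flour = 25; 4·y_yeast + 2·y_flour = 34.
Solving: y_yeast = 8, y_flour = 1.
Shadow price of yeast = 8.

8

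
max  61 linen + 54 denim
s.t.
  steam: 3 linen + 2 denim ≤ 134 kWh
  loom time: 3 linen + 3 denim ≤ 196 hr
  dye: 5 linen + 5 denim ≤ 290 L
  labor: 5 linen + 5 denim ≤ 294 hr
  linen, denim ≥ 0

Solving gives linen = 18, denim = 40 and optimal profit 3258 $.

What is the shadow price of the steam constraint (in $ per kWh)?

At the optimum: steam uses 134 of 134 (binding); loom time uses 174 of 196 (slack = 22); dye uses 290 of 290 (binding); labor uses 290 of 294 (slack = 4).
Slack constraints have shadow price 0 (complementary slackness).
Dual feasibility on the basic columns requires 3·y_steam + 5·y_dye = 61, 2·y_steam + 5·y_dye = 54.
This yields shadow prices y_steam = 7, y_dye = 8.
Shadow price of steam = 7.

7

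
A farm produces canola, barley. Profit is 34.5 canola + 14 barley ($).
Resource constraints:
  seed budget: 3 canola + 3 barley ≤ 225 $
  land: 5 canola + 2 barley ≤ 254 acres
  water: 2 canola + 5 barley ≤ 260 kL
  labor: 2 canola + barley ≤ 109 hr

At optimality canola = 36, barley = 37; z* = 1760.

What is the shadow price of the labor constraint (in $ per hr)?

Check each constraint at x*: seed budget 219/225 (slack 6); land 254/254 (tight); water 257/260 (slack 3); labor 109/109 (tight).
Slack constraints have shadow price 0 (complementary slackness).
The binding rows give the dual system: 5·y_land + 2·y_labor = 34.5 and 2·y_land + 1·y_labor = 14.
→ y_land = 6.5 and y_labor = 1.
Shadow price of labor = 1.

1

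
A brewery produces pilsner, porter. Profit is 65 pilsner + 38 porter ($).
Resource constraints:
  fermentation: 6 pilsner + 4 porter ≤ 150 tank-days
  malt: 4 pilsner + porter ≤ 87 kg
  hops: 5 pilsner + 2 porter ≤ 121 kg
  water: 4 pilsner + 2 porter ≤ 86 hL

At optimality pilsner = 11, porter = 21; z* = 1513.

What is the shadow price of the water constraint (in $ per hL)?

Binding: fermentation and water. Non-binding: malt (22 unused), hops (24 unused).
Since malt, hops are not tight, their duals are 0.
From A_Bᵀ y = c: 6·y_fermentation + 4·y_water = 65; 4·y_fermentation + 2·y_water = 38.
Solving: y_fermentation = 5.5, y_water = 8.
Shadow price of water = 8.

8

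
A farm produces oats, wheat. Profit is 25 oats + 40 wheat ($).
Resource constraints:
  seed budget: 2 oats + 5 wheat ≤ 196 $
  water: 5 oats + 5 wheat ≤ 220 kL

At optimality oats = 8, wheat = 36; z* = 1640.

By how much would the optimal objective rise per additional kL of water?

Check each constraint at x*: seed budget 196/196 (tight); water 220/220 (tight).
The binding rows give the dual system: 2·y_seed budget + 5·y_water = 25 and 5·y_seed budget + 5·y_water = 40.
→ y_seed budget = 5 and y_water = 3.
Shadow price of water = 3.

3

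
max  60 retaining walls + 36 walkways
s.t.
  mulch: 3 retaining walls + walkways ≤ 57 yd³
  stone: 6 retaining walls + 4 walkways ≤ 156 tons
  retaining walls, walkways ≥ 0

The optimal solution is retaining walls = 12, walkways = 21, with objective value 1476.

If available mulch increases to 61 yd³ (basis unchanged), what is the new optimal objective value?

1492

At the optimum: mulch uses 57 of 57 (binding); stone uses 156 of 156 (binding).
Dual feasibility on the basic columns requires 3·y_mulch + 6·y_stone = 60, 1·y_mulch + 4·y_stone = 36.
Solving: y_mulch = 4, y_stone = 8.
Δz = y_mulch·Δb = 4 × (4) = 16, so new z* = 1476 + 16 = 1492.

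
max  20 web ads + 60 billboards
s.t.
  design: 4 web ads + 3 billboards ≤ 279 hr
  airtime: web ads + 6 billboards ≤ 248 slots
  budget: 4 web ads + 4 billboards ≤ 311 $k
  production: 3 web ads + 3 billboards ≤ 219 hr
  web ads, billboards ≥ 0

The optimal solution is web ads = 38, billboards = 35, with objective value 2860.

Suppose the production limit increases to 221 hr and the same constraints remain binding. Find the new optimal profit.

At the optimum: design uses 257 of 279 (slack = 22); airtime uses 248 of 248 (binding); budget uses 292 of 311 (slack = 19); production uses 219 of 219 (binding).
Slack constraints have shadow price 0 (complementary slackness).
Dual feasibility on the basic columns requires 1·y_airtime + 3·y_production = 20, 6·y_airtime + 3·y_production = 60.
→ y_airtime = 8 and y_production = 4.
Δz = y_production·Δb = 4 × (2) = 8, so new z* = 2860 + 8 = 2868.

2868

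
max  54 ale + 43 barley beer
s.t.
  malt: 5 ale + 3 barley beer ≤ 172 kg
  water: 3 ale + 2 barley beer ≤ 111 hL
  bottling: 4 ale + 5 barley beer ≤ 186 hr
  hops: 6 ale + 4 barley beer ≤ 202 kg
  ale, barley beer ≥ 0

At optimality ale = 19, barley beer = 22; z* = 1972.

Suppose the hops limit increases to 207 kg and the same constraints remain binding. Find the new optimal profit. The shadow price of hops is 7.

Δb = 5, so new z* = 1972 + (7)·(5) = 1972 + 35 = 2007.

2007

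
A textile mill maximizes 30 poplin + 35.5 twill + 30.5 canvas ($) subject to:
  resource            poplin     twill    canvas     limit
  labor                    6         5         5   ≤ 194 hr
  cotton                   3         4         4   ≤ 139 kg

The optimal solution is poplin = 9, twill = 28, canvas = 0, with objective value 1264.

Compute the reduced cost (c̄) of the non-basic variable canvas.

Both labor and cotton are binding at x*.
Dual feasibility on the basic columns requires 6·y_labor + 3·y_cotton = 30, 5·y_labor + 4·y_cotton = 35.5.
→ y_labor = 1.5 and y_cotton = 7.
Reduced cost of canvas: c₃ − yᵀa₃ = 30.5 − (1.5·5 + 7·4) = 30.5 − 35.5 = -5.

-5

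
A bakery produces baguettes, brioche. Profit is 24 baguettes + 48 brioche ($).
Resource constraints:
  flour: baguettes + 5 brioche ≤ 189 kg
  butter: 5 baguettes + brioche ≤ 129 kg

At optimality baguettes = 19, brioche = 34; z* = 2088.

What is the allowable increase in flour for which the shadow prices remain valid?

456

Binding constraints: flour, butter. The basis is B = [[1,5],[5,1]] with det -24.
Per unit increase in flour, x* moves by d = (-0.0417, 0.2083).
The basis stays optimal until baguettes reaches 0; allowable increase = 456 kg.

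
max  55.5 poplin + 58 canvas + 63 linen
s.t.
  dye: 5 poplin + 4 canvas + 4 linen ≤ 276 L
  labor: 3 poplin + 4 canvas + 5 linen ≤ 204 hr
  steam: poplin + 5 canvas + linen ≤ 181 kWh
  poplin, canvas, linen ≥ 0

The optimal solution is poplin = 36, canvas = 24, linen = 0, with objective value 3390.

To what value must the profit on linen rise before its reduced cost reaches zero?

66.5

At the optimum: dye uses 276 of 276 (binding); labor uses 204 of 204 (binding); steam uses 156 of 181 (slack = 25).
Since steam is not tight, its dual is 0.
Dual feasibility on the basic columns requires 5·y_dye + 3·y_labor = 55.5, 4·y_dye + 4·y_labor = 58.
This yields shadow prices y_dye = 6, y_labor = 8.5.
linen enters the basis when its profit ≥ yᵀa₃ = 6·4 + 8.5·5 = 66.5.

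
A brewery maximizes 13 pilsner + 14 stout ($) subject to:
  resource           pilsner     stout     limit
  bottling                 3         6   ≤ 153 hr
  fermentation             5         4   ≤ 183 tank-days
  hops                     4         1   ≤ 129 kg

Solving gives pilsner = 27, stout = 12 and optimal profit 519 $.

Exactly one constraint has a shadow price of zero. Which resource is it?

bottling: 153/153 (binding)
fermentation: 183/183 (binding)
hops: 120/129 (slack 9)
By complementary slackness, a constraint with positive slack has shadow price 0 → hops.

hops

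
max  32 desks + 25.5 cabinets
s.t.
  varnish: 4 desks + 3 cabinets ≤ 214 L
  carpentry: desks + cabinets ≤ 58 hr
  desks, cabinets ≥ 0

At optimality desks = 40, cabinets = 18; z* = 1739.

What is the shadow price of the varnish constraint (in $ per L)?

At the optimum: varnish uses 214 of 214 (binding); carpentry uses 58 of 58 (binding).
From A_Bᵀ y = c: 4·y_varnish + 1·y_carpentry = 32; 3·y_varnish + 1·y_carpentry = 25.5.
→ y_varnish = 6.5 and y_carpentry = 6.
Shadow price of varnish = 6.5.

6.5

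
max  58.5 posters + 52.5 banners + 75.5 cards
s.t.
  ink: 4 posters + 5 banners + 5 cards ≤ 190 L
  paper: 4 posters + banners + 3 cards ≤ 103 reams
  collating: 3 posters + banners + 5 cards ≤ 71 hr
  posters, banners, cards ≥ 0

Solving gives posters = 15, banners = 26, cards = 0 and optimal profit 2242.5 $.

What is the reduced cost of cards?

-7

Check each constraint at x*: ink 190/190 (tight); paper 86/103 (slack 17); collating 71/71 (tight).
Slack constraints have shadow price 0 (complementary slackness).
Dual feasibility on the basic columns requires 4·y_ink + 3·y_collating = 58.5, 5·y_ink + 1·y_collating = 52.5.
This yields shadow prices y_ink = 9, y_collating = 7.5.
Reduced cost of cards: c₃ − yᵀa₃ = 75.5 − (9·5 + 7.5·5) = 75.5 − 82.5 = -7.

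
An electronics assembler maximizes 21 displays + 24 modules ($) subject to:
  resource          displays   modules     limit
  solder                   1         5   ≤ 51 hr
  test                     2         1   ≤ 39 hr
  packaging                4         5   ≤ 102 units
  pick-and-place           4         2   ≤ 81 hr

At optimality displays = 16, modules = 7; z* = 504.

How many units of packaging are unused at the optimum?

3

packaging used = 4·16 + 5·7 = 99; slack = 102 − 99 = 3.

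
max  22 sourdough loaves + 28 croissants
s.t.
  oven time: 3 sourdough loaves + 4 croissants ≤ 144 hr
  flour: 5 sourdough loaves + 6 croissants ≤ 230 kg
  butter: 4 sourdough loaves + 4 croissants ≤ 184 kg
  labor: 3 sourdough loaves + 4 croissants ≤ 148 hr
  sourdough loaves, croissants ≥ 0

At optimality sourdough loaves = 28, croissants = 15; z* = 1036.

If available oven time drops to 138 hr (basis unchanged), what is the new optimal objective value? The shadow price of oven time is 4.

Δb = -6, so new z* = 1036 + (4)·(-6) = 1036 − 24 = 1012.

1012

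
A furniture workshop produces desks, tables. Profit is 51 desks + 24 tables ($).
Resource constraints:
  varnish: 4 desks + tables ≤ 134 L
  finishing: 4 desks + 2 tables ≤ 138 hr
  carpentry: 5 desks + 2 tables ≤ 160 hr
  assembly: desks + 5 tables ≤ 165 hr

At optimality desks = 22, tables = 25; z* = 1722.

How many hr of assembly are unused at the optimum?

assembly used = 1·22 + 5·25 = 147; slack = 165 − 147 = 18.

18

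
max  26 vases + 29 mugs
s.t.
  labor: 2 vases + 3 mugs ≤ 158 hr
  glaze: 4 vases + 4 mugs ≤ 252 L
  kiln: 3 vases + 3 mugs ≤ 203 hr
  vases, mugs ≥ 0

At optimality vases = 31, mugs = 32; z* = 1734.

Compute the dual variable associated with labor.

3

At the optimum: labor uses 158 of 158 (binding); glaze uses 252 of 252 (binding); kiln uses 189 of 203 (slack = 14).
Slack constraints have shadow price 0 (complementary slackness).
Dual feasibility on the basic columns requires 2·y_labor + 4·y_glaze = 26, 3·y_labor + 4·y_glaze = 29.
This yields shadow prices y_labor = 3, y_glaze = 5.
Shadow price of labor = 3.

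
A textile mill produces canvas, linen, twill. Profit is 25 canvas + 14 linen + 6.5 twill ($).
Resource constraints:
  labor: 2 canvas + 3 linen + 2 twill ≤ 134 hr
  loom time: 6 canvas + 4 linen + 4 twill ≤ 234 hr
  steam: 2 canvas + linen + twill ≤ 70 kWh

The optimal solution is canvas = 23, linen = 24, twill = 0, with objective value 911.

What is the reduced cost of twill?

At the optimum: labor uses 118 of 134 (slack = 16); loom time uses 234 of 234 (binding); steam uses 70 of 70 (binding).
Since labor is not tight, its dual is 0.
The binding rows give the dual system: 6·y_loom time + 2·y_steam = 25 and 4·y_loom time + 1·y_steam = 14.
→ y_loom time = 1.5 and y_steam = 8.
Reduced cost of twill: c₃ − yᵀa₃ = 6.5 − (1.5·4 + 8·1) = 6.5 − 14 = -7.5.

-7.5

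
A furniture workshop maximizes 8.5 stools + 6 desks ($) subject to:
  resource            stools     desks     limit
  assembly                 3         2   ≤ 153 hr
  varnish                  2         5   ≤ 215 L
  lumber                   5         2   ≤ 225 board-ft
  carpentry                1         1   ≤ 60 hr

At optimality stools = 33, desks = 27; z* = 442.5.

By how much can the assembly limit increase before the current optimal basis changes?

2

Binding constraints: assembly, carpentry. The basis is B = [[3,2],[1,1]] with det 1.
Per unit increase in assembly, x* moves by d = (1, -1).
The basis stays optimal until lumber becomes binding; allowable increase = 2 hr.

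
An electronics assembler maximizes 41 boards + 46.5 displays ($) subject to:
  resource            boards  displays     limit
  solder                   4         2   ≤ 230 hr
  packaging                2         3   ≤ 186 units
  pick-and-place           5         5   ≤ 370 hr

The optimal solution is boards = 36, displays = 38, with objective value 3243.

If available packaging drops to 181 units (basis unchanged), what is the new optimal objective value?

Check each constraint at x*: solder 220/230 (slack 10); packaging 186/186 (tight); pick-and-place 370/370 (tight).
Slack constraints have shadow price 0 (complementary slackness).
The binding rows give the dual system: 2·y_packaging + 5·y_pick-and-place = 41 and 3·y_packaging + 5·y_pick-and-place = 46.5.
→ y_packaging = 5.5 and y_pick-and-place = 6.
Δz = y_packaging·Δb = 5.5 × (-5) = -27.5, so new z* = 3243 − 27.5 = 3215.5.

3215.5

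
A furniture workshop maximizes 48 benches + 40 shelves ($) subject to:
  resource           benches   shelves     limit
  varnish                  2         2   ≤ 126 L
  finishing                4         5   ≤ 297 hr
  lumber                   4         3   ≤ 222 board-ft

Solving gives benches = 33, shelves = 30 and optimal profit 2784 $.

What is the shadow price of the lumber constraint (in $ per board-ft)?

8

Binding: varnish and lumber. Non-binding: finishing (15 unused).
By complementary slackness, y = 0 for the non-binding constraint.
Dual feasibility on the basic columns requires 2·y_varnish + 4·y_lumber = 48, 2·y_varnish + 3·y_lumber = 40.
→ y_varnish = 8 and y_lumber = 8.
Shadow price of lumber = 8.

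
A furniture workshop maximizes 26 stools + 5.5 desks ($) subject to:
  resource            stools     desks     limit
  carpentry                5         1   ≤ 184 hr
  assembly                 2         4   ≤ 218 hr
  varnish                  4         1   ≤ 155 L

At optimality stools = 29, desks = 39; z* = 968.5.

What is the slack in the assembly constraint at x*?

assembly used = 2·29 + 4·39 = 214; slack = 218 − 214 = 4.

4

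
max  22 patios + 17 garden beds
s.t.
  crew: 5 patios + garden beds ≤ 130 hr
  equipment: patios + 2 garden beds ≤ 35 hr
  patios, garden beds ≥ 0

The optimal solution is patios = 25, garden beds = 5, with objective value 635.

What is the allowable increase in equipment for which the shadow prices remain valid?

Binding constraints: crew, equipment. The basis is B = [[5,1],[1,2]] with det 9.
Per unit increase in equipment, x* moves by d = (-0.1111, 0.5556).
The basis stays optimal until patios reaches 0; allowable increase = 225 hr.

225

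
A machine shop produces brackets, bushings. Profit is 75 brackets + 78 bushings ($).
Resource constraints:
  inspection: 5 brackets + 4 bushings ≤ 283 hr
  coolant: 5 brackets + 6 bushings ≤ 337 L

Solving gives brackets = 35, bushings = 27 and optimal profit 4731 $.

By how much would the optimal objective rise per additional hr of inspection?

6

Both inspection and coolant are binding at x*.
Dual feasibility on the basic columns requires 5·y_inspection + 5·y_coolant = 75, 4·y_inspection + 6·y_coolant = 78.
This yields shadow prices y_inspection = 6, y_coolant = 9.
Shadow price of inspection = 6.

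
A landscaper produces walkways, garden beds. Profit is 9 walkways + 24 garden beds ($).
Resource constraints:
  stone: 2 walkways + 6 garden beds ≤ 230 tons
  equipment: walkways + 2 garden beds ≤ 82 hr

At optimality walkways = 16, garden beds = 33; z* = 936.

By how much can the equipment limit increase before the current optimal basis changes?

Binding constraints: stone, equipment. The basis is B = [[2,6],[1,2]] with det -2.
Per unit increase in equipment, x* moves by d = (3, -1).
The basis stays optimal until garden beds reaches 0; allowable increase = 33 hr.

33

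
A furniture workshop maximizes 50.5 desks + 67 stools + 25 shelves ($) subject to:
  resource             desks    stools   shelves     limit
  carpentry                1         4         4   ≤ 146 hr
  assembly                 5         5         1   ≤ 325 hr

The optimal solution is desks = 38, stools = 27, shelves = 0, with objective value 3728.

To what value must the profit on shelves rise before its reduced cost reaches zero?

Both carpentry and assembly are binding at x*.
The binding rows give the dual system: 1·y_carpentry + 5·y_assembly = 50.5 and 4·y_carpentry + 5·y_assembly = 67.
Solving: y_carpentry = 5.5, y_assembly = 9.
shelves enters the basis when its profit ≥ yᵀa₃ = 5.5·4 + 9·1 = 31.

31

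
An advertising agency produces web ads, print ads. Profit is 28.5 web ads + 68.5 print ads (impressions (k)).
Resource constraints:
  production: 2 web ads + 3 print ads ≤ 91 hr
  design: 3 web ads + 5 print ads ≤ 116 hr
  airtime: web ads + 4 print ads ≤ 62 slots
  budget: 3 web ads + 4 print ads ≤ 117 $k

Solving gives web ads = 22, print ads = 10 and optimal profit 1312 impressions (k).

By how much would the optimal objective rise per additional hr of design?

Binding: design and airtime. Non-binding: production (17 unused), budget (11 unused).
By complementary slackness, y = 0 for the non-binding constraints.
From A_Bᵀ y = c: 3·y_design + 1·y_airtime = 28.5; 5·y_design + 4·y_airtime = 68.5.
This yields shadow prices y_design = 6.5, y_airtime = 9.
Shadow price of design = 6.5.

6.5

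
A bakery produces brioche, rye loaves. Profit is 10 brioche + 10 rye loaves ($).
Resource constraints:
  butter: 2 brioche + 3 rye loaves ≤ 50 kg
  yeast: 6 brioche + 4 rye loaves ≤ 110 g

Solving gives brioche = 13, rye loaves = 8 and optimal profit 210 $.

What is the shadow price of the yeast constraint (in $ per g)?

1

Both butter and yeast are binding at x*.
The binding rows give the dual system: 2·y_butter + 6·y_yeast = 10 and 3·y_butter + 4·y_yeast = 10.
This yields shadow prices y_butter = 2, y_yeast = 1.
Shadow price of yeast = 1.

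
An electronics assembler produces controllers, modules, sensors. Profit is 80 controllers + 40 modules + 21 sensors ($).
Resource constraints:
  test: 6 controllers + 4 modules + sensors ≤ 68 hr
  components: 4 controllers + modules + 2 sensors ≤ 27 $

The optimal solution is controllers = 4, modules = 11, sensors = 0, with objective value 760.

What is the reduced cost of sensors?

-3

Check each constraint at x*: test 68/68 (tight); components 27/27 (tight).
The binding rows give the dual system: 6·y_test + 4·y_components = 80 and 4·y_test + 1·y_components = 40.
→ y_test = 8 and y_components = 8.
Reduced cost of sensors: c₃ − yᵀa₃ = 21 − (8·1 + 8·2) = 21 − 24 = -3.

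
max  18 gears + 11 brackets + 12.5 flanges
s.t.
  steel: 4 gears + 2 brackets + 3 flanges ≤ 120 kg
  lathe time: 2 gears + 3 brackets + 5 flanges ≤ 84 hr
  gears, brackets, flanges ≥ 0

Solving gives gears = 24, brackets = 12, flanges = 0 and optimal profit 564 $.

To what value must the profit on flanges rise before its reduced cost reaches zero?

17

Check each constraint at x*: steel 120/120 (tight); lathe time 84/84 (tight).
Dual feasibility on the basic columns requires 4·y_steel + 2·y_lathe time = 18, 2·y_steel + 3·y_lathe time = 11.
→ y_steel = 4 and y_lathe time = 1.
flanges enters the basis when its profit ≥ yᵀa₃ = 4·3 + 1·5 = 17.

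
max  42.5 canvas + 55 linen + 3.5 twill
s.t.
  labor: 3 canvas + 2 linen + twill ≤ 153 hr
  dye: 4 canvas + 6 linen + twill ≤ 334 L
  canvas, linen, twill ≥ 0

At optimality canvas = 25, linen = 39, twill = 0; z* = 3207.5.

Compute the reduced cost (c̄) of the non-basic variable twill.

Check each constraint at x*: labor 153/153 (tight); dye 334/334 (tight).
From A_Bᵀ y = c: 3·y_labor + 4·y_dye = 42.5; 2·y_labor + 6·y_dye = 55.
→ y_labor = 3.5 and y_dye = 8.
Reduced cost of twill: c₃ − yᵀa₃ = 3.5 − (3.5·1 + 8·1) = 3.5 − 11.5 = -8.

-8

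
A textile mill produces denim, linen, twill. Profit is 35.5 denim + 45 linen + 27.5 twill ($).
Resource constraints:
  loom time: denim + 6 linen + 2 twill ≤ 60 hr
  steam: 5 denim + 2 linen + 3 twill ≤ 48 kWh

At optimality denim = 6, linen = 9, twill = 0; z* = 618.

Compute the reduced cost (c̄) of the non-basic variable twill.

-1.5

At the optimum: loom time uses 60 of 60 (binding); steam uses 48 of 48 (binding).
From A_Bᵀ y = c: 1·y_loom time + 5·y_steam = 35.5; 6·y_loom time + 2·y_steam = 45.
This yields shadow prices y_loom time = 5.5, y_steam = 6.
Reduced cost of twill: c₃ − yᵀa₃ = 27.5 − (5.5·2 + 6·3) = 27.5 − 29 = -1.5.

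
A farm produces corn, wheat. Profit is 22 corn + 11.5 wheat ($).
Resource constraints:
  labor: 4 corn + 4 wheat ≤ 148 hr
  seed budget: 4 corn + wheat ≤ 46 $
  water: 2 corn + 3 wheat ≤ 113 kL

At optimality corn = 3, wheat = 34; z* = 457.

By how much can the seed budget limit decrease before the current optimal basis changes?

Binding constraints: labor, seed budget. The basis is B = [[4,4],[4,1]] with det -12.
Per unit decrease in seed budget, x* moves by d = (-0.3333, 0.3333).
The basis stays optimal until corn reaches 0; allowable decrease = 9 $.

9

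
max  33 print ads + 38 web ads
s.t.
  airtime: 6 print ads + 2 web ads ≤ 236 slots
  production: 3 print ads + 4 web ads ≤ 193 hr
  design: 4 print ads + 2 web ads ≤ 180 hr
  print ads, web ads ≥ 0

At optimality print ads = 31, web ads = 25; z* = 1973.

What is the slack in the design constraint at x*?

design used = 4·31 + 2·25 = 174; slack = 180 − 174 = 6.

6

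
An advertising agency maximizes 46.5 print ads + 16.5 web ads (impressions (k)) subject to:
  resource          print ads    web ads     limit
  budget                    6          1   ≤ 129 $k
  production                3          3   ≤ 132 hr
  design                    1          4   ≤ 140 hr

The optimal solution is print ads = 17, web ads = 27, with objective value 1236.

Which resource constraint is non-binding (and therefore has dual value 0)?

budget: 129/129 (binding)
production: 132/132 (binding)
design: 125/140 (slack 15)
By complementary slackness, a constraint with positive slack has shadow price 0 → design.

design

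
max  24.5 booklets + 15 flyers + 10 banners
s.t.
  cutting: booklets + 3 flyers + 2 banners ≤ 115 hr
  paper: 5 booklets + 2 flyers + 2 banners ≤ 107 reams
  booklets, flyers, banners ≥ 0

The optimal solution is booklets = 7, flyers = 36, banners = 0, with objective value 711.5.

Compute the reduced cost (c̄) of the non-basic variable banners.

-3

Check each constraint at x*: cutting 115/115 (tight); paper 107/107 (tight).
Dual feasibility on the basic columns requires 1·y_cutting + 5·y_paper = 24.5, 3·y_cutting + 2·y_paper = 15.
→ y_cutting = 2 and y_paper = 4.5.
Reduced cost of banners: c₃ − yᵀa₃ = 10 − (2·2 + 4.5·2) = 10 − 13 = -3.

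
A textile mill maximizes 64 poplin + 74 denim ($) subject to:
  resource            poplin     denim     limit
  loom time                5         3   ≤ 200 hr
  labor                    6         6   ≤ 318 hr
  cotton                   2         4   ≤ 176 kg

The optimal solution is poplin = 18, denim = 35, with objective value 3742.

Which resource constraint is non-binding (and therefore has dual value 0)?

loom time

loom time: 195/200 (slack 5)
labor: 318/318 (binding)
cotton: 176/176 (binding)
By complementary slackness, a constraint with positive slack has shadow price 0 → loom time.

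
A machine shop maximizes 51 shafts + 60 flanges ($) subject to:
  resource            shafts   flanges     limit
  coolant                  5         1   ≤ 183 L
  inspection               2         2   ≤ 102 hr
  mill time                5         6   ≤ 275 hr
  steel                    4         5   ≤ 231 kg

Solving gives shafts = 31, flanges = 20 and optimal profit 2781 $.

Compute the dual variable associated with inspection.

Binding: inspection and mill time. Non-binding: coolant (8 unused), steel (7 unused).
Slack constraints have shadow price 0 (complementary slackness).
From A_Bᵀ y = c: 2·y_inspection + 5·y_mill time = 51; 2·y_inspection + 6·y_mill time = 60.
Solving: y_inspection = 3, y_mill time = 9.
Shadow price of inspection = 3.

3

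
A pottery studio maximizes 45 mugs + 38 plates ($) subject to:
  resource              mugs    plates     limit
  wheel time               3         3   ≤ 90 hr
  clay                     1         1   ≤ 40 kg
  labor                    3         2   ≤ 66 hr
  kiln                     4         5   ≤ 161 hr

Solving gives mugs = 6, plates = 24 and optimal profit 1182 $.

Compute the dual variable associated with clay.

0

Binding: wheel time and labor. Non-binding: clay (10 unused), kiln (17 unused).
By complementary slackness, y = 0 for the non-binding constraints.
From A_Bᵀ y = c: 3·y_wheel time + 3·y_labor = 45; 3·y_wheel time + 2·y_labor = 38.
→ y_wheel time = 8 and y_labor = 7.
Shadow price of clay = 0.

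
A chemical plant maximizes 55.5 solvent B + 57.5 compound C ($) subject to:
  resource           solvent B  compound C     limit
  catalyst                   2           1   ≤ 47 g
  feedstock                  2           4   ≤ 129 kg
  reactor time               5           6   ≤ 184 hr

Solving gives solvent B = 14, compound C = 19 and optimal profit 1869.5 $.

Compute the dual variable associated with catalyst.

6.5

Binding: catalyst and reactor time. Non-binding: feedstock (25 unused).
Slack constraints have shadow price 0 (complementary slackness).
The binding rows give the dual system: 2·y_catalyst + 5·y_reactor time = 55.5 and 1·y_catalyst + 6·y_reactor time = 57.5.
This yields shadow prices y_catalyst = 6.5, y_reactor time = 8.5.
Shadow price of catalyst = 6.5.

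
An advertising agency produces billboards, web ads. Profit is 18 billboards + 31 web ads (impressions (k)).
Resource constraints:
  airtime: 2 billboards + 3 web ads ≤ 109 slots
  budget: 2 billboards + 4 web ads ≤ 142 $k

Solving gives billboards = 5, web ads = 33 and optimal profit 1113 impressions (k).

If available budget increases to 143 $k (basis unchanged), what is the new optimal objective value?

Check each constraint at x*: airtime 109/109 (tight); budget 142/142 (tight).
From A_Bᵀ y = c: 2·y_airtime + 2·y_budget = 18; 3·y_airtime + 4·y_budget = 31.
Solving: y_airtime = 5, y_budget = 4.
Δz = y_budget·Δb = 4 × (1) = 4, so new z* = 1113 + 4 = 1117.

1117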